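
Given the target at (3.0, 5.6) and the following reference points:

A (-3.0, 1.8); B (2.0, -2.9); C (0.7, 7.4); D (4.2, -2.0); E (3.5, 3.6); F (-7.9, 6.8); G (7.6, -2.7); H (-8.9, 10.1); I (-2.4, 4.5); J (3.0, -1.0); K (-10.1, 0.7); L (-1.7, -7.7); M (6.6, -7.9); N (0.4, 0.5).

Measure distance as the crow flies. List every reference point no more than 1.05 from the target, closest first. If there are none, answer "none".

none

Distances from (3.0, 5.6):
A: √((-6.0)² + (-3.8)²) = √(36.0000 + 14.4400) = 7.10
B: √((-1.0)² + (-8.5)²) = √(1.0000 + 72.2500) = 8.56
C: √((-2.3)² + (1.8)²) = √(5.2900 + 3.2400) = 2.92
D: √((1.2)² + (-7.6)²) = √(1.4400 + 57.7600) = 7.69
E: √((0.5)² + (-2.0)²) = √(0.2500 + 4.0000) = 2.06
F: √((-10.9)² + (1.2)²) = √(118.8100 + 1.4400) = 10.97
G: √((4.6)² + (-8.3)²) = √(21.1600 + 68.8900) = 9.49
H: √((-11.9)² + (4.5)²) = √(141.6100 + 20.2500) = 12.72
I: √((-5.4)² + (-1.1)²) = √(29.1600 + 1.2100) = 5.51
J: √((0.0)² + (-6.6)²) = √(0.0000 + 43.5600) = 6.60
K: √((-13.1)² + (-4.9)²) = √(171.6100 + 24.0100) = 13.99
L: √((-4.7)² + (-13.3)²) = √(22.0900 + 176.8900) = 14.11
M: √((3.6)² + (-13.5)²) = √(12.9600 + 182.2500) = 13.97
N: √((-2.6)² + (-5.1)²) = √(6.7600 + 26.0100) = 5.72
Threshold 1.05: none within range.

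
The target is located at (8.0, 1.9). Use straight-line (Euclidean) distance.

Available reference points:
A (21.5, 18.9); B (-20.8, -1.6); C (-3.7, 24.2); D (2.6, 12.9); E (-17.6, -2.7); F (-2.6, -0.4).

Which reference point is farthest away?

B

Distances from (8.0, 1.9):
A: 21.7
B: 29.0
C: 25.2
D: 12.3
E: 26.0
F: 10.8
Maximum: B at 29.0.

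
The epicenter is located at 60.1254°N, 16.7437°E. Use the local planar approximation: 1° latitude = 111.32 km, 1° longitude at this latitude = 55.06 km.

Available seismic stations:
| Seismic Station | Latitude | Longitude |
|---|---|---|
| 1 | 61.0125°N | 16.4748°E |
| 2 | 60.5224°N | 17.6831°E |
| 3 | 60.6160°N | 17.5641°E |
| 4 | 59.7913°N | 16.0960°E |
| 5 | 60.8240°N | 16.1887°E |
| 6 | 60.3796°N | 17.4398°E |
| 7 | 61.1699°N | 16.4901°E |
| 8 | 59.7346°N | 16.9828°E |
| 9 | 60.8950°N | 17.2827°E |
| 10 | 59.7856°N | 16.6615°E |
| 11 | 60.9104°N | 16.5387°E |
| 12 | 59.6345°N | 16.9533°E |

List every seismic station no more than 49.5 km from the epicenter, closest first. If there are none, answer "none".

Distances from 60.1254°N, 16.7437°E:
1: √((0.8871·111.32)² + (-0.2689·55.06)²) = √(9751.951974 + 219.206798) = 99.8557 km
2: √((0.3970·111.32)² + (0.9394·55.06)²) = √(1953.113172 + 2675.306383) = 68.0325 km
3: √((0.4906·111.32)² + (0.8204·55.06)²) = √(2982.644431 + 2040.439478) = 70.8737 km
4: √((-0.3341·111.32)² + (-0.6477·55.06)²) = √(1383.245757 + 1271.804063) = 51.5272 km
5: √((0.6986·111.32)² + (-0.5550·55.06)²) = √(6047.885465 + 933.809699) = 83.5565 km
6: √((0.2542·111.32)² + (0.6961·55.06)²) = √(800.750996 + 1468.979319) = 47.6417 km
7: √((1.0445·111.32)² + (-0.2536·55.06)²) = √(13519.582614 + 194.971401) = 117.1092 km
8: √((-0.3908·111.32)² + (0.2391·55.06)²) = √(1892.585487 + 173.313170) = 45.4522 km
9: √((0.7696·111.32)² + (0.5390·55.06)²) = √(7339.669652 + 880.744509) = 90.6665 km
10: √((-0.3398·111.32)² + (-0.0822·55.06)²) = √(1430.846826 + 20.484060) = 38.0963 km
11: √((0.7850·111.32)² + (-0.2050·55.06)²) = √(7636.347950 + 127.403141) = 88.1122 km
12: √((-0.4909·111.32)² + (0.2096·55.06)²) = √(2986.293297 + 133.184894) = 55.8523 km
Threshold 49.5 km: 10 (38.0963 km), 8 (45.4522 km), 6 (47.6417 km) are within range.

10, 8, 6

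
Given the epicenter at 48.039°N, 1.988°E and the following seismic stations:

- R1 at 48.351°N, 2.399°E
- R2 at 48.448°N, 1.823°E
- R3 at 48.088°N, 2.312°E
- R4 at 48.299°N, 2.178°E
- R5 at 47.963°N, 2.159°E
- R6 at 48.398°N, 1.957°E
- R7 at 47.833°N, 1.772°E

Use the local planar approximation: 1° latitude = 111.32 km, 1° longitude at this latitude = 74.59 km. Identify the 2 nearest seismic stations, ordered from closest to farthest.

R5, R3

Distances from 48.039°N, 1.988°E:
R1: 46.326 km
R2: 47.164 km
R3: 24.775 km
R4: 32.227 km
R5: 15.306 km
R6: 40.031 km
R7: 28.026 km
Sorted: R5 (15.306 km) < R3 (24.775 km) < R7 (28.026 km) < R4 (32.227 km) < …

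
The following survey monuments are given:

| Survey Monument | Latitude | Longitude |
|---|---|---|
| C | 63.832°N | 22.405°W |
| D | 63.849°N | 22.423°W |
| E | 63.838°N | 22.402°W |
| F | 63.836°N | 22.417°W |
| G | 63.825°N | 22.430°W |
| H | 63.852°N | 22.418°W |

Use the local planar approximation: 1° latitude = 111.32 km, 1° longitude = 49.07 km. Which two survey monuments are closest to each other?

D and H

Pairwise distances:
D–H: √((0.003·111.32)² + (0.005·49.07)²) = √(0.11153 + 0.06020) = 0.414 km
C–E: √((0.006·111.32)² + (0.003·49.07)²) = √(0.44612 + 0.02167) = 0.684 km
C–F: √((0.004·111.32)² + (-0.012·49.07)²) = √(0.19827 + 0.34673) = 0.738 km
E–F: √((-0.002·111.32)² + (-0.015·49.07)²) = √(0.04957 + 0.54177) = 0.769 km
F–G: √((-0.011·111.32)² + (-0.013·49.07)²) = √(1.49945 + 0.40693) = 1.381 km
C–G: √((-0.007·111.32)² + (-0.025·49.07)²) = √(0.60721 + 1.50492) = 1.453 km
D–F: √((-0.013·111.32)² + (0.006·49.07)²) = √(2.09427 + 0.08668) = 1.477 km
D–E: √((-0.011·111.32)² + (0.021·49.07)²) = √(1.49945 + 1.06187) = 1.600 km
E–H: √((0.014·111.32)² + (-0.016·49.07)²) = √(2.42886 + 0.61641) = 1.745 km
F–H: √((0.016·111.32)² + (-0.001·49.07)²) = √(3.17239 + 0.00241) = 1.782 km
E–G: √((-0.013·111.32)² + (-0.028·49.07)²) = √(2.09427 + 1.88777) = 1.996 km
C–D: √((0.017·111.32)² + (-0.018·49.07)²) = √(3.58133 + 0.78015) = 2.088 km
C–H: √((0.020·111.32)² + (-0.013·49.07)²) = √(4.95686 + 0.40693) = 2.316 km
D–G: √((-0.024·111.32)² + (-0.007·49.07)²) = √(7.13787 + 0.11799) = 2.694 km
G–H: √((0.027·111.32)² + (0.012·49.07)²) = √(9.03387 + 0.34673) = 3.063 km
Closest pair: D–H at 0.414 km.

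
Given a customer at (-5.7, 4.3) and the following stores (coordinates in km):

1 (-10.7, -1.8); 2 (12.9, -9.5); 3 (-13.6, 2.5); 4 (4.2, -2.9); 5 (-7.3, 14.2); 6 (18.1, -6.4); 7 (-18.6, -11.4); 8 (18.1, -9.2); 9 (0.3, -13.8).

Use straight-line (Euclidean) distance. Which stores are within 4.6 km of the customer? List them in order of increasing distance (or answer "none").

none

Distances from (-5.7, 4.3):
1: √((-5.0)² + (-6.1)²) = √(25.000 + 37.210) = 7.9 km
2: √((18.6)² + (-13.8)²) = √(345.960 + 190.440) = 23.2 km
3: √((-7.9)² + (-1.8)²) = √(62.410 + 3.240) = 8.1 km
4: √((9.9)² + (-7.2)²) = √(98.010 + 51.840) = 12.2 km
5: √((-1.6)² + (9.9)²) = √(2.560 + 98.010) = 10.0 km
6: √((23.8)² + (-10.7)²) = √(566.440 + 114.490) = 26.1 km
7: √((-12.9)² + (-15.7)²) = √(166.410 + 246.490) = 20.3 km
8: √((23.8)² + (-13.5)²) = √(566.440 + 182.250) = 27.4 km
9: √((6.0)² + (-18.1)²) = √(36.000 + 327.610) = 19.1 km
Threshold 4.6 km: none within range.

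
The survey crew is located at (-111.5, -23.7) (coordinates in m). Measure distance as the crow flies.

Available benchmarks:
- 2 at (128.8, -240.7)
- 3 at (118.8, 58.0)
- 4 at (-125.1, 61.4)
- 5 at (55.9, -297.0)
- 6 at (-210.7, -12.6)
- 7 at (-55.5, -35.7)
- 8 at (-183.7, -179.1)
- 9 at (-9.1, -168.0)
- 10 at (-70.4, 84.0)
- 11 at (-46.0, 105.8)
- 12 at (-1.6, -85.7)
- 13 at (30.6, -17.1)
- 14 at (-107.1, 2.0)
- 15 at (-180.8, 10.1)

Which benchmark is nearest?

Distances from (-111.5, -23.7):
2: √((240.3)² + (-217.0)²) = √(57744.090 + 47089.000) = 323.8 m
3: √((230.3)² + (81.7)²) = √(53038.090 + 6674.890) = 244.4 m
4: √((-13.6)² + (85.1)²) = √(184.960 + 7242.010) = 86.2 m
5: √((167.4)² + (-273.3)²) = √(28022.760 + 74692.890) = 320.5 m
6: √((-99.2)² + (11.1)²) = √(9840.640 + 123.210) = 99.8 m
7: √((56.0)² + (-12.0)²) = √(3136.000 + 144.000) = 57.3 m
8: √((-72.2)² + (-155.4)²) = √(5212.840 + 24149.160) = 171.4 m
9: √((102.4)² + (-144.3)²) = √(10485.760 + 20822.490) = 176.9 m
10: √((41.1)² + (107.7)²) = √(1689.210 + 11599.290) = 115.3 m
11: √((65.5)² + (129.5)²) = √(4290.250 + 16770.250) = 145.1 m
12: √((109.9)² + (-62.0)²) = √(12078.010 + 3844.000) = 126.2 m
13: √((142.1)² + (6.6)²) = √(20192.410 + 43.560) = 142.3 m
14: √((4.4)² + (25.7)²) = √(19.360 + 660.490) = 26.1 m
15: √((-69.3)² + (33.8)²) = √(4802.490 + 1142.440) = 77.1 m
Minimum: 14 at 26.1 m.

14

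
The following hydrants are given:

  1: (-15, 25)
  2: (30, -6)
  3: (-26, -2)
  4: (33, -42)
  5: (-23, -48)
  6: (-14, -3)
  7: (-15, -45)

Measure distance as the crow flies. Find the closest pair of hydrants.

5 and 7

Pairwise distances:
1–2: √((45)² + (-31)²) = √(2025.000 + 961.000) = 54.6
1–3: √((-11)² + (-27)²) = √(121.000 + 729.000) = 29.2
1–4: √((48)² + (-67)²) = √(2304.000 + 4489.000) = 82.4
1–5: √((-8)² + (-73)²) = √(64.000 + 5329.000) = 73.4
1–6: √((1)² + (-28)²) = √(1.000 + 784.000) = 28.0
1–7: √((0)² + (-70)²) = √(0.000 + 4900.000) = 70.0
2–3: √((-56)² + (4)²) = √(3136.000 + 16.000) = 56.1
2–4: √((3)² + (-36)²) = √(9.000 + 1296.000) = 36.1
2–5: √((-53)² + (-42)²) = √(2809.000 + 1764.000) = 67.6
2–6: √((-44)² + (3)²) = √(1936.000 + 9.000) = 44.1
2–7: √((-45)² + (-39)²) = √(2025.000 + 1521.000) = 59.5
3–4: √((59)² + (-40)²) = √(3481.000 + 1600.000) = 71.3
3–5: √((3)² + (-46)²) = √(9.000 + 2116.000) = 46.1
3–6: √((12)² + (-1)²) = √(144.000 + 1.000) = 12.0
3–7: √((11)² + (-43)²) = √(121.000 + 1849.000) = 44.4
4–5: √((-56)² + (-6)²) = √(3136.000 + 36.000) = 56.3
4–6: √((-47)² + (39)²) = √(2209.000 + 1521.000) = 61.1
4–7: √((-48)² + (-3)²) = √(2304.000 + 9.000) = 48.1
5–6: √((9)² + (45)²) = √(81.000 + 2025.000) = 45.9
5–7: √((8)² + (3)²) = √(64.000 + 9.000) = 8.5
6–7: √((-1)² + (-42)²) = √(1.000 + 1764.000) = 42.0
Closest pair: 5–7 at 8.5.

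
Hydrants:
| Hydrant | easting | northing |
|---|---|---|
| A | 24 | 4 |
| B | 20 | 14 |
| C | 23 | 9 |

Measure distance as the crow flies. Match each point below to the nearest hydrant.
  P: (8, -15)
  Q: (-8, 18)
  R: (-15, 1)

P→A; Q→B; R→B

P at (8, -15):
  A: 24.84
  B: 31.38
  C: 28.30
  → nearest: A (24.84)
Q at (-8, 18):
  A: 34.93
  B: 28.28
  C: 32.28
  → nearest: B (28.28)
R at (-15, 1):
  A: 39.12
  B: 37.34
  C: 38.83
  → nearest: B (37.34)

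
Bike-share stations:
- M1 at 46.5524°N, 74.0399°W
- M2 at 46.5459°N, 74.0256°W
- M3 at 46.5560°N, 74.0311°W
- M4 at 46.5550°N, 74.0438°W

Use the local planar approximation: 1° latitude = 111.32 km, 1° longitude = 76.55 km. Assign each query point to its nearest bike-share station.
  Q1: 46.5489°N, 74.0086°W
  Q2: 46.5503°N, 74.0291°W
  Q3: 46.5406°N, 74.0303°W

Q1 at 46.5489°N, 74.0086°W:
  M1: 2.4275 km
  M2: 1.3435 km
  M3: 1.8951 km
  M4: 2.7788 km
  → nearest: M2 (1.3435 km)
Q2 at 46.5503°N, 74.0291°W:
  M1: 0.8592 km
  M2: 0.5583 km
  M3: 0.6527 km
  M4: 1.2410 km
  → nearest: M2 (0.5583 km)
Q3 at 46.5406°N, 74.0303°W:
  M1: 1.5052 km
  M2: 0.6910 km
  M3: 1.7154 km
  M4: 1.9072 km
  → nearest: M2 (0.6910 km)

Q1→M2; Q2→M2; Q3→M2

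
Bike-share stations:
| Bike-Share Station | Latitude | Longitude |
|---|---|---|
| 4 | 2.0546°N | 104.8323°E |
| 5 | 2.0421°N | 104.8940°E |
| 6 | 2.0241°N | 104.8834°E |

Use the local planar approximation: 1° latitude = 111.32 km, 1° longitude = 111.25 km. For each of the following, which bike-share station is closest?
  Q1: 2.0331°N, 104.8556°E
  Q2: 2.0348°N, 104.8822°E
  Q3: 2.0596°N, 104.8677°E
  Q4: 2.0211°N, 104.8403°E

Q1→6; Q2→6; Q3→5; Q4→4

Q1 at 2.0331°N, 104.8556°E:
  4: 3.5281 km
  5: 4.3879 km
  6: 3.2510 km
  → nearest: 6 (3.2510 km)
Q2 at 2.0348°N, 104.8822°E:
  4: 5.9729 km
  5: 1.5439 km
  6: 1.1986 km
  → nearest: 6 (1.1986 km)
Q3 at 2.0596°N, 104.8677°E:
  4: 3.9774 km
  5: 3.5151 km
  6: 4.3206 km
  → nearest: 5 (3.5151 km)
Q4 at 2.0211°N, 104.8403°E:
  4: 3.8340 km
  5: 6.4152 km
  6: 4.8065 km
  → nearest: 4 (3.8340 km)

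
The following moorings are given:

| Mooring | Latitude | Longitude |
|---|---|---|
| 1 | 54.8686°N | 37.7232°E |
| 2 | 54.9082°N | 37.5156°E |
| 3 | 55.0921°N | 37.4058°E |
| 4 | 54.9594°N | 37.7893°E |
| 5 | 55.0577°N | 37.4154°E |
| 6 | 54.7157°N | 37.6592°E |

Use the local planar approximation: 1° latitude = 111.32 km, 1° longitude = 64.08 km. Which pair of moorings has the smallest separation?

3 and 5

Pairwise distances:
3–5: 3.8785 km
1–4: 10.9595 km
1–2: 14.0144 km
1–6: 17.5079 km
2–5: 17.8380 km
2–4: 18.4416 km
2–3: 21.6471 km
2–6: 23.3213 km
4–5: 26.3401 km
4–6: 28.3808 km
3–4: 28.6728 km
1–5: 28.8471 km
1–3: 32.1355 km
5–6: 41.1522 km
3–6: 44.9372 km
Closest pair: 3–5 at 3.8785 km.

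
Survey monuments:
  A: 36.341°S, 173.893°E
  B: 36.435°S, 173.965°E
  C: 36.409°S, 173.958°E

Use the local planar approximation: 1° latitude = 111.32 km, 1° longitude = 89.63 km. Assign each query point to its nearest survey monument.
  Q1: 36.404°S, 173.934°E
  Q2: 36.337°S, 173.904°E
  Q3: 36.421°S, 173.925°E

Q1 at 36.404°S, 173.934°E:
  A: √((0.063·111.32)² + (-0.041·89.63)²) = √(49.18441 + 13.50438) = 7.918 km
  B: √((-0.031·111.32)² + (0.031·89.63)²) = √(11.90885 + 7.72023) = 4.430 km
  C: √((-0.005·111.32)² + (0.024·89.63)²) = √(0.30980 + 4.62732) = 2.222 km
  → nearest: C (2.222 km)
Q2 at 36.337°S, 173.904°E:
  A: √((-0.004·111.32)² + (-0.011·89.63)²) = √(0.19827 + 0.97206) = 1.082 km
  B: √((-0.098·111.32)² + (0.061·89.63)²) = √(119.01414 + 29.89279) = 12.203 km
  C: √((-0.072·111.32)² + (0.054·89.63)²) = √(64.24087 + 23.42579) = 9.363 km
  → nearest: A (1.082 km)
Q3 at 36.421°S, 173.925°E:
  A: √((0.080·111.32)² + (-0.032·89.63)²) = √(79.30971 + 8.22634) = 9.356 km
  B: √((-0.014·111.32)² + (0.040·89.63)²) = √(2.42886 + 12.85366) = 3.909 km
  C: √((0.012·111.32)² + (0.033·89.63)²) = √(1.78447 + 8.74852) = 3.245 km
  → nearest: C (3.245 km)

Q1→C; Q2→A; Q3→C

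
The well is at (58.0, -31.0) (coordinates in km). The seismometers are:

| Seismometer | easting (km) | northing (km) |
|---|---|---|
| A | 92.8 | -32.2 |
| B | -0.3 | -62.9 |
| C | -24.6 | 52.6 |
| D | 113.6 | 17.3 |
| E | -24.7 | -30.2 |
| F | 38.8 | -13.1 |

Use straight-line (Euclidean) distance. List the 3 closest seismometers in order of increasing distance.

F, A, B

Distances from (58.0, -31.0):
A: √((34.8)² + (-1.2)²) = √(1211.040 + 1.440) = 34.8 km
B: √((-58.3)² + (-31.9)²) = √(3398.890 + 1017.610) = 66.5 km
C: √((-82.6)² + (83.6)²) = √(6822.760 + 6988.960) = 117.5 km
D: √((55.6)² + (48.3)²) = √(3091.360 + 2332.890) = 73.6 km
E: √((-82.7)² + (0.8)²) = √(6839.290 + 0.640) = 82.7 km
F: √((-19.2)² + (17.9)²) = √(368.640 + 320.410) = 26.2 km
Sorted: F (26.2 km) < A (34.8 km) < B (66.5 km) < D (73.6 km) < E (82.7 km) < …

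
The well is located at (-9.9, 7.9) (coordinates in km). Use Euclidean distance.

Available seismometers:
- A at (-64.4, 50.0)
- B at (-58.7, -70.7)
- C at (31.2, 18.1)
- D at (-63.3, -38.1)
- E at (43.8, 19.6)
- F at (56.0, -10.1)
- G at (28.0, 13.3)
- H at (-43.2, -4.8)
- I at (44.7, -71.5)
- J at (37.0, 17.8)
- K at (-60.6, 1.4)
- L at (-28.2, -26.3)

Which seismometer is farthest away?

I

Distances from (-9.9, 7.9):
A: √((-54.5)² + (42.1)²) = √(2970.250 + 1772.410) = 68.9 km
B: √((-48.8)² + (-78.6)²) = √(2381.440 + 6177.960) = 92.5 km
C: √((41.1)² + (10.2)²) = √(1689.210 + 104.040) = 42.3 km
D: √((-53.4)² + (-46.0)²) = √(2851.560 + 2116.000) = 70.5 km
E: √((53.7)² + (11.7)²) = √(2883.690 + 136.890) = 55.0 km
F: √((65.9)² + (-18.0)²) = √(4342.810 + 324.000) = 68.3 km
G: √((37.9)² + (5.4)²) = √(1436.410 + 29.160) = 38.3 km
H: √((-33.3)² + (-12.7)²) = √(1108.890 + 161.290) = 35.6 km
I: √((54.6)² + (-79.4)²) = √(2981.160 + 6304.360) = 96.4 km
J: √((46.9)² + (9.9)²) = √(2199.610 + 98.010) = 47.9 km
K: √((-50.7)² + (-6.5)²) = √(2570.490 + 42.250) = 51.1 km
L: √((-18.3)² + (-34.2)²) = √(334.890 + 1169.640) = 38.8 km
Maximum: I at 96.4 km.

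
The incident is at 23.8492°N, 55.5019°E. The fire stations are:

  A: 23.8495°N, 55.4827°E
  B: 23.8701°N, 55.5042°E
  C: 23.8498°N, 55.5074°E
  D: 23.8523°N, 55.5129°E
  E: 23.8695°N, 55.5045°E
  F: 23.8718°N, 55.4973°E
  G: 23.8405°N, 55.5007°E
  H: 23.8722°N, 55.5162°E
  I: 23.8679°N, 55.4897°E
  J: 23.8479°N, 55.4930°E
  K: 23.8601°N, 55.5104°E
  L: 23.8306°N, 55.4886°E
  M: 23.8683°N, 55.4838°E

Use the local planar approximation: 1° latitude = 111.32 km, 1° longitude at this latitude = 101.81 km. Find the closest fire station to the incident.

Distances from 23.8492°N, 55.5019°E:
A: √((0.0003·111.32)² + (-0.0192·101.81)²) = √(0.001115 + 3.821055) = 1.9550 km
B: √((0.0209·111.32)² + (0.0023·101.81)²) = √(5.413012 + 0.054832) = 2.3383 km
C: √((0.0006·111.32)² + (0.0055·101.81)²) = √(0.004461 + 0.313550) = 0.5639 km
D: √((0.0031·111.32)² + (0.0110·101.81)²) = √(0.119088 + 1.254198) = 1.1719 km
E: √((0.0203·111.32)² + (0.0026·101.81)²) = √(5.106678 + 0.070069) = 2.2752 km
F: √((0.0226·111.32)² + (-0.0046·101.81)²) = √(6.329411 + 0.219329) = 2.5591 km
G: √((-0.0087·111.32)² + (-0.0012·101.81)²) = √(0.937961 + 0.014926) = 0.9762 km
H: √((0.0230·111.32)² + (0.0143·101.81)²) = √(6.555443 + 2.119595) = 2.9453 km
I: √((0.0187·111.32)² + (-0.0122·101.81)²) = √(4.333408 + 1.542768) = 2.4241 km
J: √((-0.0013·111.32)² + (-0.0089·101.81)²) = √(0.020943 + 0.821034) = 0.9176 km
K: √((0.0109·111.32)² + (0.0085·101.81)²) = √(1.472310 + 0.748891) = 1.4904 km
L: √((-0.0186·111.32)² + (-0.0133·101.81)²) = √(4.287186 + 1.833514) = 2.4740 km
M: √((0.0191·111.32)² + (-0.0181·101.81)²) = √(4.520777 + 3.395768) = 2.8136 km
Minimum: C at 0.5639 km.

C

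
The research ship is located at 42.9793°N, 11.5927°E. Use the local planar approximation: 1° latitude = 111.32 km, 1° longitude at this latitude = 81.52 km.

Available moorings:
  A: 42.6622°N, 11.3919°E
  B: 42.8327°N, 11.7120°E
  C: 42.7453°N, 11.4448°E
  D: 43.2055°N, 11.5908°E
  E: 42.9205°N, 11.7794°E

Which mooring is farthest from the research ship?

A

Distances from 42.9793°N, 11.5927°E:
A: √((-0.3171·111.32)² + (-0.2008·81.52)²) = √(1246.059783 + 267.951232) = 38.9103 km
B: √((-0.1466·111.32)² + (0.1193·81.52)²) = √(266.326472 + 94.582160) = 18.9976 km
C: √((-0.2340·111.32)² + (-0.1479·81.52)²) = √(678.544149 + 145.366619) = 28.7038 km
D: √((0.2262·111.32)² + (-0.0019·81.52)²) = √(634.061811 + 0.023990) = 25.1811 km
E: √((-0.0588·111.32)² + (0.1867·81.52)²) = √(42.845089 + 231.641825) = 16.5676 km
Maximum: A at 38.9103 km.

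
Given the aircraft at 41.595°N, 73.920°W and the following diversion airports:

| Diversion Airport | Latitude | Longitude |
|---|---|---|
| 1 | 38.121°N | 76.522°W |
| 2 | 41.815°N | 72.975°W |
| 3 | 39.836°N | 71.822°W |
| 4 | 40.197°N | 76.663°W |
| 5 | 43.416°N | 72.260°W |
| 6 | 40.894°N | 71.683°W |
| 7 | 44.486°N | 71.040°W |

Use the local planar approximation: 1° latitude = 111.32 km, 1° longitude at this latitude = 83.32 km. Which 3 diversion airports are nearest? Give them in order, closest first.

2, 6, 5

Distances from 41.595°N, 73.920°W:
1: 443.349 km
2: 82.458 km
3: 262.487 km
4: 276.501 km
5: 245.403 km
6: 202.063 km
7: 401.439 km
Sorted: 2 (82.458 km) < 6 (202.063 km) < 5 (245.403 km) < 3 (262.487 km) < 4 (276.501 km) < …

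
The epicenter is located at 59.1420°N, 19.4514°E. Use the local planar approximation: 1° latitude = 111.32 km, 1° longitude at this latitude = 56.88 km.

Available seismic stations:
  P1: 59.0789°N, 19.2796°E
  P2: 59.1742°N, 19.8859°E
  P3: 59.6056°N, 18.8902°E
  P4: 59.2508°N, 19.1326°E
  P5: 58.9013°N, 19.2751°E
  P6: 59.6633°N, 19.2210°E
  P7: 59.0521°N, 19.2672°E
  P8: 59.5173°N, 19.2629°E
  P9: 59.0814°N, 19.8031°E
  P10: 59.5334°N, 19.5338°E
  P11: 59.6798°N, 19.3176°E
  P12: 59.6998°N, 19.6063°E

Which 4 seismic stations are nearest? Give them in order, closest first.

P1, P7, P9, P4

Distances from 59.1420°N, 19.4514°E:
P1: √((-0.0631·111.32)² + (-0.1718·56.88)²) = √(49.340678 + 95.491671) = 12.0346 km
P2: √((0.0322·111.32)² + (0.4345·56.88)²) = √(12.848669 + 610.799590) = 24.9730 km
P3: √((0.4636·111.32)² + (-0.5612·56.88)²) = √(2663.380710 + 1018.953816) = 60.6822 km
P4: √((0.1088·111.32)² + (-0.3188·56.88)²) = √(146.691242 + 328.818165) = 21.8062 km
P5: √((-0.2407·111.32)² + (-0.1763·56.88)²) = √(717.957234 + 100.559661) = 28.6097 km
P6: √((0.5213·111.32)² + (-0.2304·56.88)²) = √(3367.610424 + 171.745009) = 59.4925 km
P7: √((-0.0899·111.32)² + (-0.1842·56.88)²) = √(100.153419 + 109.773731) = 14.4889 km
P8: √((0.3753·111.32)² + (-0.1885·56.88)²) = √(1745.434372 + 114.958711) = 43.1323 km
P9: √((-0.0606·111.32)² + (0.3517·56.88)²) = √(45.508408 + 400.187862) = 21.1115 km
P10: √((0.3914·111.32)² + (0.0824·56.88)²) = √(1898.401367 + 21.967144) = 43.8220 km
P11: √((0.5378·111.32)² + (-0.1338·56.88)²) = √(3584.164971 + 57.920380) = 60.3497 km
P12: √((0.5578·111.32)² + (0.1549·56.88)²) = √(3855.701596 + 77.628646) = 62.7163 km
Sorted: P1 (12.0346 km) < P7 (14.4889 km) < P9 (21.1115 km) < P4 (21.8062 km) < P2 (24.9730 km) < P5 (28.6097 km) < …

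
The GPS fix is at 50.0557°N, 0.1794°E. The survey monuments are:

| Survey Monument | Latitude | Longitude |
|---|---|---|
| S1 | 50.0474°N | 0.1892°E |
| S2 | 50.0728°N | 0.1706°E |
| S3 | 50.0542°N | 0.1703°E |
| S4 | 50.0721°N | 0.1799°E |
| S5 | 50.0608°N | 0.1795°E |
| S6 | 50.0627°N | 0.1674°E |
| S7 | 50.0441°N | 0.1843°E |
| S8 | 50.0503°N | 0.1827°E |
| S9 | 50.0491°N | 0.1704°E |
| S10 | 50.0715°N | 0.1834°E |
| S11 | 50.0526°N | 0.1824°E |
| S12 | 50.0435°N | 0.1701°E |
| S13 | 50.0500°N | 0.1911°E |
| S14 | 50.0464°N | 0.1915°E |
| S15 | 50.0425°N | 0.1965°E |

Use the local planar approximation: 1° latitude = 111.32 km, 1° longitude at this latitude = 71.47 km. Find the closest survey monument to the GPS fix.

Distances from 50.0557°N, 0.1794°E:
S1: 1.1594 km
S2: 2.0048 km
S3: 0.6715 km
S4: 1.8260 km
S5: 0.5678 km
S6: 1.1588 km
S7: 1.3380 km
S8: 0.6457 km
S9: 0.9765 km
S10: 1.7819 km
S11: 0.4063 km
S12: 1.5120 km
S13: 1.0497 km
S14: 1.3489 km
S15: 1.9112 km
Minimum: S11 at 0.4063 km.

S11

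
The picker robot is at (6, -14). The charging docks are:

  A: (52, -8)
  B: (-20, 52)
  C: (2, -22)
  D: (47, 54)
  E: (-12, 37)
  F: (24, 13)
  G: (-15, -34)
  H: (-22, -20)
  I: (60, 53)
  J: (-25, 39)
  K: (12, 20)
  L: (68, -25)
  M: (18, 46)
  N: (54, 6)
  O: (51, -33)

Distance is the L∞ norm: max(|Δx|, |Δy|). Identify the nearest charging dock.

Distances from (6, -14):
A: 46
B: 66
C: 8
D: 68
E: 51
F: 27
G: 21
H: 28
I: 67
J: 53
K: 34
L: 62
M: 60
N: 48
O: 45
Minimum: C at 8.

C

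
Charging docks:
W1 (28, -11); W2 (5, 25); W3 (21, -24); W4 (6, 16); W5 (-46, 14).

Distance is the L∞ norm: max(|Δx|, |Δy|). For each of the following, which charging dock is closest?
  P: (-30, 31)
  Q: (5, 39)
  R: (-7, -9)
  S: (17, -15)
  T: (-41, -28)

P at (-30, 31):
  W1: 58
  W2: 35
  W3: 55
  W4: 36
  W5: 17
  → nearest: W5 (17)
Q at (5, 39):
  W1: 50
  W2: 14
  W3: 63
  W4: 23
  W5: 51
  → nearest: W2 (14)
R at (-7, -9):
  W1: 35
  W2: 34
  W3: 28
  W4: 25
  W5: 39
  → nearest: W4 (25)
S at (17, -15):
  W1: 11
  W2: 40
  W3: 9
  W4: 31
  W5: 63
  → nearest: W3 (9)
T at (-41, -28):
  W1: 69
  W2: 53
  W3: 62
  W4: 47
  W5: 42
  → nearest: W5 (42)

P→W5; Q→W2; R→W4; S→W3; T→W5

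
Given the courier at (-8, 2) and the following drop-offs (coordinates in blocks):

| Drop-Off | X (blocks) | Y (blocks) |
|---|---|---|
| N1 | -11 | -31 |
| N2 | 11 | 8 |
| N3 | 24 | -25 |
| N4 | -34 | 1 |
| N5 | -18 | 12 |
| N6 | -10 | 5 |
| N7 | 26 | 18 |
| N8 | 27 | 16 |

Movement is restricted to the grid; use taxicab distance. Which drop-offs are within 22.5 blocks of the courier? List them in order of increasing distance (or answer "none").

N6, N5

Distances from (-8, 2):
N1: 36 blocks
N2: 25 blocks
N3: 59 blocks
N4: 27 blocks
N5: 20 blocks
N6: 5 blocks
N7: 50 blocks
N8: 49 blocks
Threshold 22.5 blocks: N6 (5 blocks), N5 (20 blocks) are within range.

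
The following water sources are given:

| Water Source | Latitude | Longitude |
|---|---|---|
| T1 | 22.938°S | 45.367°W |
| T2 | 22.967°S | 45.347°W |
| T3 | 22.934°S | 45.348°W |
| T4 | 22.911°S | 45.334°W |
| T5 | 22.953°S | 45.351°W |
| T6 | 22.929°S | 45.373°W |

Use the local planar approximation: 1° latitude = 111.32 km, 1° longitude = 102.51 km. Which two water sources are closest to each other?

Pairwise distances:
T1–T2: √((-0.029·111.32)² + (0.020·102.51)²) = √(10.42179 + 4.20332) = 3.824 km
T1–T3: √((0.004·111.32)² + (0.019·102.51)²) = √(0.19827 + 3.79350) = 1.998 km
T1–T4: √((0.027·111.32)² + (0.033·102.51)²) = √(9.03387 + 11.44354) = 4.525 km
T1–T5: √((-0.015·111.32)² + (0.016·102.51)²) = √(2.78823 + 2.69012) = 2.341 km
T1–T6: √((0.009·111.32)² + (-0.006·102.51)²) = √(1.00376 + 0.37830) = 1.176 km
T2–T3: √((0.033·111.32)² + (-0.001·102.51)²) = √(13.49504 + 0.01051) = 3.675 km
T2–T4: √((0.056·111.32)² + (0.013·102.51)²) = √(38.86176 + 1.77590) = 6.375 km
T2–T5: √((0.014·111.32)² + (-0.004·102.51)²) = √(2.42886 + 0.16813) = 1.612 km
T2–T6: √((0.038·111.32)² + (-0.026·102.51)²) = √(17.89425 + 7.10361) = 5.000 km
T3–T4: √((0.023·111.32)² + (0.014·102.51)²) = √(6.55544 + 2.05963) = 2.935 km
T3–T5: √((-0.019·111.32)² + (-0.003·102.51)²) = √(4.47356 + 0.09457) = 2.137 km
T3–T6: √((0.005·111.32)² + (-0.025·102.51)²) = √(0.30980 + 6.56769) = 2.622 km
T4–T5: √((-0.042·111.32)² + (-0.017·102.51)²) = √(21.85974 + 3.03690) = 4.990 km
T4–T6: √((-0.018·111.32)² + (-0.039·102.51)²) = √(4.01505 + 15.98312) = 4.472 km
T5–T6: √((0.024·111.32)² + (-0.022·102.51)²) = √(7.13787 + 5.08602) = 3.496 km
Closest pair: T1–T6 at 1.176 km.

T1 and T6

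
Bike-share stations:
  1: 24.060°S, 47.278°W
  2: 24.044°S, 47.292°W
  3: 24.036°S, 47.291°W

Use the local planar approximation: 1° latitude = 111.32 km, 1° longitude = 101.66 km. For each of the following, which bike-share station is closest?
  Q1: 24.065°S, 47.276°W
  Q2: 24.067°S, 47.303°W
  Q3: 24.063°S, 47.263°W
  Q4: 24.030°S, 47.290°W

Q1→1; Q2→1; Q3→1; Q4→3

Q1 at 24.065°S, 47.276°W:
  1: √((0.005·111.32)² + (-0.002·101.66)²) = √(0.30980 + 0.04134) = 0.593 km
  2: √((0.021·111.32)² + (-0.016·101.66)²) = √(5.46493 + 2.64570) = 2.848 km
  3: √((0.029·111.32)² + (-0.015·101.66)²) = √(10.42179 + 2.32532) = 3.570 km
  → nearest: 1 (0.593 km)
Q2 at 24.067°S, 47.303°W:
  1: √((0.007·111.32)² + (0.025·101.66)²) = √(0.60721 + 6.45922) = 2.658 km
  2: √((0.023·111.32)² + (0.011·101.66)²) = √(6.55544 + 1.25051) = 2.794 km
  3: √((0.031·111.32)² + (0.012·101.66)²) = √(11.90885 + 1.48820) = 3.660 km
  → nearest: 1 (2.658 km)
Q3 at 24.063°S, 47.263°W:
  1: √((0.003·111.32)² + (-0.015·101.66)²) = √(0.11153 + 2.32532) = 1.561 km
  2: √((0.019·111.32)² + (-0.029·101.66)²) = √(4.47356 + 8.69153) = 3.628 km
  3: √((0.027·111.32)² + (-0.028·101.66)²) = √(9.03387 + 8.10245) = 4.140 km
  → nearest: 1 (1.561 km)
Q4 at 24.030°S, 47.290°W:
  1: √((-0.030·111.32)² + (0.012·101.66)²) = √(11.15293 + 1.48820) = 3.555 km
  2: √((-0.014·111.32)² + (-0.002·101.66)²) = √(2.42886 + 0.04134) = 1.572 km
  3: √((-0.006·111.32)² + (-0.001·101.66)²) = √(0.44612 + 0.01033) = 0.676 km
  → nearest: 3 (0.676 km)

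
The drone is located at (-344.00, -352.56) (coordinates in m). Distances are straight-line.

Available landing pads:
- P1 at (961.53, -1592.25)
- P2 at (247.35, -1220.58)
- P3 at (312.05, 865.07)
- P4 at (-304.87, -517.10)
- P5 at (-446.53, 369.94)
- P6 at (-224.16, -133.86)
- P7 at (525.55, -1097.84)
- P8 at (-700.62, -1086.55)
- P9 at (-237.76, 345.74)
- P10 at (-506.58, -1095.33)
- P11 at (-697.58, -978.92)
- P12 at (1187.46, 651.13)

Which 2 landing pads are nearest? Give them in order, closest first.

Distances from (-344.00, -352.56):
P1: √((1305.53)² + (-1239.69)²) = √(1704408.5809 + 1536831.2961) = 1800.34 m
P2: √((591.35)² + (-868.02)²) = √(349694.8225 + 753458.7204) = 1050.31 m
P3: √((656.05)² + (1217.63)²) = √(430401.6025 + 1482622.8169) = 1383.12 m
P4: √((39.13)² + (-164.54)²) = √(1531.1569 + 27073.4116) = 169.13 m
P5: √((-102.53)² + (722.50)²) = √(10512.4009 + 522006.2500) = 729.74 m
P6: √((119.84)² + (218.70)²) = √(14361.6256 + 47829.6900) = 249.38 m
P7: √((869.55)² + (-745.28)²) = √(756117.2025 + 555442.2784) = 1145.23 m
P8: √((-356.62)² + (-733.99)²) = √(127177.8244 + 538741.3201) = 816.04 m
P9: √((106.24)² + (698.30)²) = √(11286.9376 + 487622.8900) = 706.34 m
P10: √((-162.58)² + (-742.77)²) = √(26432.2564 + 551707.2729) = 760.35 m
P11: √((-353.58)² + (-626.36)²) = √(125018.8164 + 392326.8496) = 719.27 m
P12: √((1531.46)² + (1003.69)²) = √(2345369.7316 + 1007393.6161) = 1831.06 m
Sorted: P4 (169.13 m) < P6 (249.38 m) < P9 (706.34 m) < P11 (719.27 m) < …

P4, P6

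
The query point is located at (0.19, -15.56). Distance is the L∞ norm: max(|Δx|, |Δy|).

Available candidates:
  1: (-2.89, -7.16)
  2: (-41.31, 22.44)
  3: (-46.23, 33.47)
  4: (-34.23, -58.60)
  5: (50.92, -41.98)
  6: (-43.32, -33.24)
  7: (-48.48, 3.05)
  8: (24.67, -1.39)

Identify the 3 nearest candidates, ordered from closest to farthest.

1, 8, 2

Distances from (0.19, -15.56):
1: max(|-3.08|, |8.40|) = 8.40
2: max(|-41.50|, |38.00|) = 41.50
3: max(|-46.42|, |49.03|) = 49.03
4: max(|-34.42|, |-43.04|) = 43.04
5: max(|50.73|, |-26.42|) = 50.73
6: max(|-43.51|, |-17.68|) = 43.51
7: max(|-48.67|, |18.61|) = 48.67
8: max(|24.48|, |14.17|) = 24.48
Sorted: 1 (8.40) < 8 (24.48) < 2 (41.50) < 4 (43.04) < 6 (43.51) < …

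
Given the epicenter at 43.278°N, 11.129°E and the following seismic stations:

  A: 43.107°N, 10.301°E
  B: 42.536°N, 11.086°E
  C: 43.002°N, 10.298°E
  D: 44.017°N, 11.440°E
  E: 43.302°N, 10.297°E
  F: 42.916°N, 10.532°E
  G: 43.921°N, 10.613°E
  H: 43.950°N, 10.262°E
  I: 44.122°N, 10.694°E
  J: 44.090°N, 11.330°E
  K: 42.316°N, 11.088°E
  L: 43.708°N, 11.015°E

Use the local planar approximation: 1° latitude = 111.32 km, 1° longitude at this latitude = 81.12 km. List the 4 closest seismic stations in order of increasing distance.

L, F, E, A

Distances from 43.278°N, 11.129°E:
A: 69.813 km
B: 82.673 km
C: 74.082 km
D: 86.047 km
E: 67.545 km
F: 63.002 km
G: 82.919 km
H: 102.677 km
I: 100.362 km
J: 91.851 km
K: 107.141 km
L: 48.753 km
Sorted: L (48.753 km) < F (63.002 km) < E (67.545 km) < A (69.813 km) < C (74.082 km) < B (82.673 km) < …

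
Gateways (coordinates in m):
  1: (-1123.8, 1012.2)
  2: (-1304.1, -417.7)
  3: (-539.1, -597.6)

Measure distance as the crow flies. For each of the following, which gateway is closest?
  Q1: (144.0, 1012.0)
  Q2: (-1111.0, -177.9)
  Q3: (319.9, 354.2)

Q1 at (144.0, 1012.0):
  1: 1267.8 m
  2: 2035.0 m
  3: 1748.6 m
  → nearest: 1 (1267.8 m)
Q2 at (-1111.0, -177.9):
  1: 1190.2 m
  2: 307.9 m
  3: 709.4 m
  → nearest: 2 (307.9 m)
Q3 at (319.9, 354.2):
  1: 1586.6 m
  2: 1798.1 m
  3: 1282.1 m
  → nearest: 3 (1282.1 m)

Q1→1; Q2→2; Q3→3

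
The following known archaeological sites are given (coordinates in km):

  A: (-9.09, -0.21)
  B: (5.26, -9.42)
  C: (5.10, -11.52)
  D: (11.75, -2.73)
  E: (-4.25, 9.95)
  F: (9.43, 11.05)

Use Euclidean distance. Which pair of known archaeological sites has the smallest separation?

Pairwise distances:
A–B: √((14.35)² + (-9.21)²) = √(205.9225 + 84.8241) = 17.05 km
A–C: √((14.19)² + (-11.31)²) = √(201.3561 + 127.9161) = 18.15 km
A–D: √((20.84)² + (-2.52)²) = √(434.3056 + 6.3504) = 20.99 km
A–E: √((4.84)² + (10.16)²) = √(23.4256 + 103.2256) = 11.25 km
A–F: √((18.52)² + (11.26)²) = √(342.9904 + 126.7876) = 21.67 km
B–C: √((-0.16)² + (-2.10)²) = √(0.0256 + 4.4100) = 2.11 km
B–D: √((6.49)² + (6.69)²) = √(42.1201 + 44.7561) = 9.32 km
B–E: √((-9.51)² + (19.37)²) = √(90.4401 + 375.1969) = 21.58 km
B–F: √((4.17)² + (20.47)²) = √(17.3889 + 419.0209) = 20.89 km
C–D: √((6.65)² + (8.79)²) = √(44.2225 + 77.2641) = 11.02 km
C–E: √((-9.35)² + (21.47)²) = √(87.4225 + 460.9609) = 23.42 km
C–F: √((4.33)² + (22.57)²) = √(18.7489 + 509.4049) = 22.98 km
D–E: √((-16.00)² + (12.68)²) = √(256.0000 + 160.7824) = 20.42 km
D–F: √((-2.32)² + (13.78)²) = √(5.3824 + 189.8884) = 13.97 km
E–F: √((13.68)² + (1.10)²) = √(187.1424 + 1.2100) = 13.72 km
Closest pair: B–C at 2.11 km.

B and C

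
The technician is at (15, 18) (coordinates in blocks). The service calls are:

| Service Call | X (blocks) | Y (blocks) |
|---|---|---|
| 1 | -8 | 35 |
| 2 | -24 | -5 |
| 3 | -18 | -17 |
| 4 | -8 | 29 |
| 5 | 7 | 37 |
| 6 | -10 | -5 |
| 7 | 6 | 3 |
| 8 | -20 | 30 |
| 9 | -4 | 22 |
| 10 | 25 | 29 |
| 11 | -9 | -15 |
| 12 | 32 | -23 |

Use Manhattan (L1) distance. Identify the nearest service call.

10

Distances from (15, 18):
1: 40 blocks
2: 62 blocks
3: 68 blocks
4: 34 blocks
5: 27 blocks
6: 48 blocks
7: 24 blocks
8: 47 blocks
9: 23 blocks
10: 21 blocks
11: 57 blocks
12: 58 blocks
Minimum: 10 at 21 blocks.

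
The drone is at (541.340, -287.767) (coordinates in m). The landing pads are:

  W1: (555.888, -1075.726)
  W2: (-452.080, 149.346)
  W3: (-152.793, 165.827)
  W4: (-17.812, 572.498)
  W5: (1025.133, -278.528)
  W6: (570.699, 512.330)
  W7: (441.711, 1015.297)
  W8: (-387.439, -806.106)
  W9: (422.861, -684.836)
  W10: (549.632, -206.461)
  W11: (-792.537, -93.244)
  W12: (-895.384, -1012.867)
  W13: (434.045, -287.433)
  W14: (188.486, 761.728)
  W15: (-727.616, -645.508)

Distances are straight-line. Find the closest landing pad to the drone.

W10

Distances from (541.340, -287.767):
W1: 788.093 m
W2: 1085.335 m
W3: 829.197 m
W4: 1026.015 m
W5: 483.881 m
W6: 800.635 m
W7: 1306.867 m
W8: 1063.629 m
W9: 414.368 m
W10: 81.728 m
W11: 1347.986 m
W12: 1609.331 m
W13: 107.296 m
W14: 1107.224 m
W15: 1318.419 m
Minimum: W10 at 81.728 m.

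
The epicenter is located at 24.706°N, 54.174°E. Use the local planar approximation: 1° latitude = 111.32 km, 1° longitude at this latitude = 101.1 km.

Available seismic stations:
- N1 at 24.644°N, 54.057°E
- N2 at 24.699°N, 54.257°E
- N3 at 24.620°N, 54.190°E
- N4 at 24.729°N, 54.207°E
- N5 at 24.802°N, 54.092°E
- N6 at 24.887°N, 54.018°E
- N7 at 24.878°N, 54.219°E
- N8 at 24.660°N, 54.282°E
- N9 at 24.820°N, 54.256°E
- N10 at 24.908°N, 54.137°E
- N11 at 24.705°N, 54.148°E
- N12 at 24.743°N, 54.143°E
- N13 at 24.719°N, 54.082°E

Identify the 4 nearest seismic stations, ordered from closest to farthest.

N11, N4, N12, N2

Distances from 24.706°N, 54.174°E:
N1: √((-0.062·111.32)² + (-0.117·101.1)²) = √(47.63540 + 139.91814) = 13.695 km
N2: √((-0.007·111.32)² + (0.083·101.1)²) = √(0.60721 + 70.41392) = 8.427 km
N3: √((-0.086·111.32)² + (0.016·101.1)²) = √(91.65229 + 2.61663) = 9.709 km
N4: √((0.023·111.32)² + (0.033·101.1)²) = √(6.55544 + 11.13090) = 4.206 km
N5: √((0.096·111.32)² + (-0.082·101.1)²) = √(114.20598 + 68.72742) = 13.525 km
N6: √((0.181·111.32)² + (-0.156·101.1)²) = √(405.97898 + 248.74337) = 25.588 km
N7: √((0.172·111.32)² + (0.045·101.1)²) = √(366.60914 + 20.69795) = 19.680 km
N8: √((-0.046·111.32)² + (0.108·101.1)²) = √(26.22177 + 119.22019) = 12.060 km
N9: √((0.114·111.32)² + (0.082·101.1)²) = √(161.04828 + 68.72742) = 15.158 km
N10: √((0.202·111.32)² + (-0.037·101.1)²) = √(505.64898 + 13.99284) = 22.796 km
N11: √((-0.001·111.32)² + (-0.026·101.1)²) = √(0.01239 + 6.90954) = 2.631 km
N12: √((0.037·111.32)² + (-0.031·101.1)²) = √(16.96484 + 9.82258) = 5.176 km
N13: √((0.013·111.32)² + (-0.092·101.1)²) = √(2.09427 + 86.51232) = 9.413 km
Sorted: N11 (2.631 km) < N4 (4.206 km) < N12 (5.176 km) < N2 (8.427 km) < N13 (9.413 km) < N3 (9.709 km) < …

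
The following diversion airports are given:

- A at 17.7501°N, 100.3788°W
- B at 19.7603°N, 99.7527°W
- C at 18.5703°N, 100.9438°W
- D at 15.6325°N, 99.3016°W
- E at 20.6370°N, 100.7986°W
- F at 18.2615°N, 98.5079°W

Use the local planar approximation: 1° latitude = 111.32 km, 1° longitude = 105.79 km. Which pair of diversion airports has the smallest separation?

Pairwise distances:
A–B: 233.3721 km
A–C: 109.1291 km
A–D: 261.8309 km
A–E: 324.4238 km
A–F: 205.9472 km
B–C: 182.8282 km
B–D: 461.9781 km
B–E: 147.5368 km
B–F: 212.5542 km
C–D: 370.3161 km
C–E: 230.5773 km
C–F: 259.9766 km
D–E: 579.1733 km
D–F: 304.4672 km
E–F: 358.6840 km
Closest pair: A–C at 109.1291 km.

A and C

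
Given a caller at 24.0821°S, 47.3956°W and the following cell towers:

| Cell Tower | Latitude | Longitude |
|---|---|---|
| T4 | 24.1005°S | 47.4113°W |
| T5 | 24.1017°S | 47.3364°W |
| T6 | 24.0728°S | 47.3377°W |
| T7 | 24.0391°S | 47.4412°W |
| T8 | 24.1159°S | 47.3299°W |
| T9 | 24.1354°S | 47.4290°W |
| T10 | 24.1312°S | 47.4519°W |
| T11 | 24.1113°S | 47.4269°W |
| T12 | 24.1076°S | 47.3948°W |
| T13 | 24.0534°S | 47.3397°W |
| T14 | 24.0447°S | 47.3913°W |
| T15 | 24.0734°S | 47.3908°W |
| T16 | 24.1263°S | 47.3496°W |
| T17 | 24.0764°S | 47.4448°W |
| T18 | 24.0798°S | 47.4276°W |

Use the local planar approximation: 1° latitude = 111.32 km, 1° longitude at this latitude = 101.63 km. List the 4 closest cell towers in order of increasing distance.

T15, T4, T12, T18

Distances from 24.0821°S, 47.3956°W:
T4: 2.5964 km
T5: 6.3999 km
T6: 5.9748 km
T7: 6.6626 km
T8: 7.6643 km
T9: 6.8357 km
T10: 7.9129 km
T11: 4.5481 km
T12: 2.8398 km
T13: 6.5179 km
T14: 4.1862 km
T15: 1.0844 km
T16: 6.7871 km
T17: 5.0403 km
T18: 3.2622 km
Sorted: T15 (1.0844 km) < T4 (2.5964 km) < T12 (2.8398 km) < T18 (3.2622 km) < T14 (4.1862 km) < T11 (4.5481 km) < …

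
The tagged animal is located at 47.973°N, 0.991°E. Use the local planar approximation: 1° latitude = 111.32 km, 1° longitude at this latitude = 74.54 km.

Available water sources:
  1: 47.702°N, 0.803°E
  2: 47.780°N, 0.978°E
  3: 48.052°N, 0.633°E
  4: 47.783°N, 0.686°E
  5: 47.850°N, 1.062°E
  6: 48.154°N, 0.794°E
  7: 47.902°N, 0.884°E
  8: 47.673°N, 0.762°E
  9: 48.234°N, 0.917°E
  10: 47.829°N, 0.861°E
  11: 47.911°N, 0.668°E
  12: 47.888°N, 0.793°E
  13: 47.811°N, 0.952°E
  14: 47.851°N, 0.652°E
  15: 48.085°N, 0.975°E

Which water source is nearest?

Distances from 47.973°N, 0.991°E:
1: √((-0.271·111.32)² + (-0.188·74.54)²) = √(910.09133 + 196.37874) = 33.264 km
2: √((-0.193·111.32)² + (-0.013·74.54)²) = √(461.59491 + 0.93900) = 21.507 km
3: √((0.079·111.32)² + (-0.358·74.54)²) = √(77.33936 + 712.10630) = 28.097 km
4: √((-0.190·111.32)² + (-0.305·74.54)²) = √(447.35634 + 516.86658) = 31.052 km
5: √((-0.123·111.32)² + (0.071·74.54)²) = √(187.48072 + 28.00886) = 14.680 km
6: √((0.181·111.32)² + (-0.197·74.54)²) = √(405.97898 + 215.63102) = 24.932 km
7: √((-0.071·111.32)² + (-0.107·74.54)²) = √(62.46879 + 63.61307) = 11.229 km
8: √((-0.300·111.32)² + (-0.229·74.54)²) = √(1115.29282 + 291.37329) = 37.506 km
9: √((0.261·111.32)² + (-0.074·74.54)²) = √(844.16513 + 30.42581) = 29.573 km
10: √((-0.144·111.32)² + (-0.130·74.54)²) = √(256.96346 + 93.89998) = 18.731 km
11: √((-0.062·111.32)² + (-0.323·74.54)²) = √(47.63540 + 579.67400) = 25.046 km
12: √((-0.085·111.32)² + (-0.198·74.54)²) = √(89.53323 + 217.82572) = 17.532 km
13: √((-0.162·111.32)² + (-0.039·74.54)²) = √(325.21939 + 8.45100) = 18.267 km
14: √((-0.122·111.32)² + (-0.339·74.54)²) = √(184.44465 + 638.52539) = 28.687 km
15: √((0.112·111.32)² + (-0.016·74.54)²) = √(155.44703 + 1.42239) = 12.525 km
Minimum: 7 at 11.229 km.

7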